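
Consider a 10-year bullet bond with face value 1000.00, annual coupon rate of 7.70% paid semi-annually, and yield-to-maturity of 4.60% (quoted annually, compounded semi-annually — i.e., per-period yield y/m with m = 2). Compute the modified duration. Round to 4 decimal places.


Answer: Modified duration = 7.3155

Derivation:
Coupon per period c = face * coupon_rate / m = 38.500000
Periods per year m = 2; per-period yield y/m = 0.023000
Number of cashflows N = 20
Cashflows (t years, CF_t, discount factor 1/(1+y/m)^(m*t), PV):
  t = 0.5000: CF_t = 38.500000, DF = 0.977517, PV = 37.634409
  t = 1.0000: CF_t = 38.500000, DF = 0.955540, PV = 36.788278
  t = 1.5000: CF_t = 38.500000, DF = 0.934056, PV = 35.961171
  t = 2.0000: CF_t = 38.500000, DF = 0.913056, PV = 35.152660
  t = 2.5000: CF_t = 38.500000, DF = 0.892528, PV = 34.362327
  t = 3.0000: CF_t = 38.500000, DF = 0.872461, PV = 33.589762
  t = 3.5000: CF_t = 38.500000, DF = 0.852846, PV = 32.834567
  t = 4.0000: CF_t = 38.500000, DF = 0.833671, PV = 32.096351
  t = 4.5000: CF_t = 38.500000, DF = 0.814928, PV = 31.374732
  t = 5.0000: CF_t = 38.500000, DF = 0.796606, PV = 30.669337
  t = 5.5000: CF_t = 38.500000, DF = 0.778696, PV = 29.979802
  t = 6.0000: CF_t = 38.500000, DF = 0.761189, PV = 29.305769
  t = 6.5000: CF_t = 38.500000, DF = 0.744075, PV = 28.646891
  t = 7.0000: CF_t = 38.500000, DF = 0.727346, PV = 28.002826
  t = 7.5000: CF_t = 38.500000, DF = 0.710993, PV = 27.373241
  t = 8.0000: CF_t = 38.500000, DF = 0.695008, PV = 26.757812
  t = 8.5000: CF_t = 38.500000, DF = 0.679382, PV = 26.156218
  t = 9.0000: CF_t = 38.500000, DF = 0.664108, PV = 25.568151
  t = 9.5000: CF_t = 38.500000, DF = 0.649177, PV = 24.993305
  t = 10.0000: CF_t = 1038.500000, DF = 0.634581, PV = 659.012765
Price P = sum_t PV_t = 1246.260373
First compute Macaulay numerator sum_t t * PV_t:
  t * PV_t at t = 0.5000: 18.817204
  t * PV_t at t = 1.0000: 36.788278
  t * PV_t at t = 1.5000: 53.941757
  t * PV_t at t = 2.0000: 70.305320
  t * PV_t at t = 2.5000: 85.905816
  t * PV_t at t = 3.0000: 100.769286
  t * PV_t at t = 3.5000: 114.920985
  t * PV_t at t = 4.0000: 128.385404
  t * PV_t at t = 4.5000: 141.186294
  t * PV_t at t = 5.0000: 153.346687
  t * PV_t at t = 5.5000: 164.888910
  t * PV_t at t = 6.0000: 175.834615
  t * PV_t at t = 6.5000: 186.204790
  t * PV_t at t = 7.0000: 196.019780
  t * PV_t at t = 7.5000: 205.299309
  t * PV_t at t = 8.0000: 214.062492
  t * PV_t at t = 8.5000: 222.327857
  t * PV_t at t = 9.0000: 230.113359
  t * PV_t at t = 9.5000: 237.436397
  t * PV_t at t = 10.0000: 6590.127646
Macaulay duration D = 9326.682187 / 1246.260373 = 7.483735
Modified duration = D / (1 + y/m) = 7.483735 / (1 + 0.023000) = 7.315479


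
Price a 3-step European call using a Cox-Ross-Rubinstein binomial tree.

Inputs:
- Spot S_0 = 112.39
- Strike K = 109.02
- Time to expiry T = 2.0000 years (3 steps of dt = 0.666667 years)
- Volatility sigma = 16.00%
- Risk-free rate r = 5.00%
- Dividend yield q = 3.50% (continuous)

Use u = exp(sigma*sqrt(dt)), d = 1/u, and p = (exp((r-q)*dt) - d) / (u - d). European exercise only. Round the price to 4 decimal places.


dt = T/N = 0.666667
u = exp(sigma*sqrt(dt)) = 1.139557; d = 1/u = 0.877534
p = (exp((r-q)*dt) - d) / (u - d) = 0.505743
Discount per step: exp(-r*dt) = 0.967216
Stock lattice S(k, i) with i counting down-moves:
  k=0: S(0,0) = 112.3900
  k=1: S(1,0) = 128.0748; S(1,1) = 98.6261
  k=2: S(2,0) = 145.9485; S(2,1) = 112.3900; S(2,2) = 86.5477
  k=3: S(3,0) = 166.3166; S(3,1) = 128.0748; S(3,2) = 98.6261; S(3,3) = 75.9486
Terminal payoffs V(N, i) = max(S_T - K, 0):
  V(3,0) = 57.296621; V(3,1) = 19.054794; V(3,2) = 0.000000; V(3,3) = 0.000000
Backward induction: V(k, i) = exp(-r*dt) * [p * V(k+1, i) + (1-p) * V(k+1, i+1)].
  V(2,0) = exp(-r*dt) * [p*57.296621 + (1-p)*19.054794] = 37.136566
  V(2,1) = exp(-r*dt) * [p*19.054794 + (1-p)*0.000000] = 9.320888
  V(2,2) = exp(-r*dt) * [p*0.000000 + (1-p)*0.000000] = 0.000000
  V(1,0) = exp(-r*dt) * [p*37.136566 + (1-p)*9.320888] = 22.621696
  V(1,1) = exp(-r*dt) * [p*9.320888 + (1-p)*0.000000] = 4.559428
  V(0,0) = exp(-r*dt) * [p*22.621696 + (1-p)*4.559428] = 13.245334

Answer: Price = V(0,0) = 13.2453


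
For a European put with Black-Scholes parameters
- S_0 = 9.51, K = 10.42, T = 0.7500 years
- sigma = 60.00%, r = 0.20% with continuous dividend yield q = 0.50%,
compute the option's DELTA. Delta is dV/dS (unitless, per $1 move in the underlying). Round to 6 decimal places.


d1 = 0.0796105211; d2 = -0.4400047211
phi(d1) = 0.3976800662; exp(-qT) = 0.9962570225; exp(-rT) = 0.9985011244
N(-d1) = 0.4682735136
Delta = -exp(-qT) * N(-d1) = -0.9962570225 * 0.4682735136 = -0.466521

Answer: Delta = -0.466521


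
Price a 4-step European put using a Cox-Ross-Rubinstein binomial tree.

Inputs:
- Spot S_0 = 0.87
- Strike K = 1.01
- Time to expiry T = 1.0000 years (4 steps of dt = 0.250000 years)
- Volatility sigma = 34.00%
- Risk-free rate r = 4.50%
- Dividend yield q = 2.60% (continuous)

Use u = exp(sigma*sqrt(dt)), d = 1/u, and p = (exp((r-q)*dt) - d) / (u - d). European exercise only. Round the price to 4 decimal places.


Answer: Price = V(0,0) = 0.1963

Derivation:
dt = T/N = 0.250000
u = exp(sigma*sqrt(dt)) = 1.185305; d = 1/u = 0.843665
p = (exp((r-q)*dt) - d) / (u - d) = 0.471539
Discount per step: exp(-r*dt) = 0.988813
Stock lattice S(k, i) with i counting down-moves:
  k=0: S(0,0) = 0.8700
  k=1: S(1,0) = 1.0312; S(1,1) = 0.7340
  k=2: S(2,0) = 1.2223; S(2,1) = 0.8700; S(2,2) = 0.6192
  k=3: S(3,0) = 1.4488; S(3,1) = 1.0312; S(3,2) = 0.7340; S(3,3) = 0.5224
  k=4: S(4,0) = 1.7173; S(4,1) = 1.2223; S(4,2) = 0.8700; S(4,3) = 0.6192; S(4,4) = 0.4408
Terminal payoffs V(N, i) = max(K - S_T, 0):
  V(4,0) = 0.000000; V(4,1) = 0.000000; V(4,2) = 0.140000; V(4,3) = 0.390760; V(4,4) = 0.569243
Backward induction: V(k, i) = exp(-r*dt) * [p * V(k+1, i) + (1-p) * V(k+1, i+1)].
  V(3,0) = exp(-r*dt) * [p*0.000000 + (1-p)*0.000000] = 0.000000
  V(3,1) = exp(-r*dt) * [p*0.000000 + (1-p)*0.140000] = 0.073157
  V(3,2) = exp(-r*dt) * [p*0.140000 + (1-p)*0.390760] = 0.269468
  V(3,3) = exp(-r*dt) * [p*0.390760 + (1-p)*0.569243] = 0.479655
  V(2,0) = exp(-r*dt) * [p*0.000000 + (1-p)*0.073157] = 0.038228
  V(2,1) = exp(-r*dt) * [p*0.073157 + (1-p)*0.269468] = 0.174921
  V(2,2) = exp(-r*dt) * [p*0.269468 + (1-p)*0.479655] = 0.376287
  V(1,0) = exp(-r*dt) * [p*0.038228 + (1-p)*0.174921] = 0.109229
  V(1,1) = exp(-r*dt) * [p*0.174921 + (1-p)*0.376287] = 0.278188
  V(0,0) = exp(-r*dt) * [p*0.109229 + (1-p)*0.278188] = 0.196296


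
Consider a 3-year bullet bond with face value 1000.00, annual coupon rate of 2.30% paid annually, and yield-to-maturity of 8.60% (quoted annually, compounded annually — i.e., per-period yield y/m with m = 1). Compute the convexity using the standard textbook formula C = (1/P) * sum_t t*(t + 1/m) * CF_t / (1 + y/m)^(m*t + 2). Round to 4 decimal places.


Answer: Convexity = 9.8426

Derivation:
Coupon per period c = face * coupon_rate / m = 23.000000
Periods per year m = 1; per-period yield y/m = 0.086000
Number of cashflows N = 3
Cashflows (t years, CF_t, discount factor 1/(1+y/m)^(m*t), PV):
  t = 1.0000: CF_t = 23.000000, DF = 0.920810, PV = 21.178637
  t = 2.0000: CF_t = 23.000000, DF = 0.847892, PV = 19.501508
  t = 3.0000: CF_t = 1023.000000, DF = 0.780747, PV = 798.704549
Price P = sum_t PV_t = 839.384694
Convexity numerator sum_t t*(t + 1/m) * CF_t / (1+y/m)^(m*t + 2):
  t = 1.0000: term = 35.914379
  t = 2.0000: term = 99.210990
  t = 3.0000: term = 8126.578849
Convexity = (1/P) * sum = 8261.704218 / 839.384694 = 9.842572


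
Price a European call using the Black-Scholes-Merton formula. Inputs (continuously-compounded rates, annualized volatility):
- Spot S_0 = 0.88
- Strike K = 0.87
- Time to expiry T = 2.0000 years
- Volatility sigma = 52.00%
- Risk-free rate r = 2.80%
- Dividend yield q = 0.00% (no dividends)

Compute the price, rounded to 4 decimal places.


Answer: Price = 0.2739

Derivation:
d1 = (ln(S/K) + (r - q + 0.5*sigma^2) * T) / (sigma * sqrt(T)) = 0.45938646
d2 = d1 - sigma * sqrt(T) = -0.27600459
exp(-rT) = 0.94553914; exp(-qT) = 1.00000000
C = S_0 * exp(-qT) * N(d1) - K * exp(-rT) * N(d2)
N(d1) = 0.67702167; N(d2) = 0.39127227
C = 0.8800 * 1.00000000 * 0.67702167 - 0.8700 * 0.94553914 * 0.39127227 = 0.2739


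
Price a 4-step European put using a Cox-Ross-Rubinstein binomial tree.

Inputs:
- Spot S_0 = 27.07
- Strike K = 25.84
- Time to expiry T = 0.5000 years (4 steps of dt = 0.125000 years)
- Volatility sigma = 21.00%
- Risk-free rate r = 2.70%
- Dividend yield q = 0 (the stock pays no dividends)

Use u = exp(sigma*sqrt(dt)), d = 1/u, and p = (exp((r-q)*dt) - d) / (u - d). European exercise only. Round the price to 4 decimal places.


dt = T/N = 0.125000
u = exp(sigma*sqrt(dt)) = 1.077072; d = 1/u = 0.928443
p = (exp((r-q)*dt) - d) / (u - d) = 0.504193
Discount per step: exp(-r*dt) = 0.996631
Stock lattice S(k, i) with i counting down-moves:
  k=0: S(0,0) = 27.0700
  k=1: S(1,0) = 29.1563; S(1,1) = 25.1330
  k=2: S(2,0) = 31.4035; S(2,1) = 27.0700; S(2,2) = 23.3345
  k=3: S(3,0) = 33.8238; S(3,1) = 29.1563; S(3,2) = 25.1330; S(3,3) = 21.6648
  k=4: S(4,0) = 36.4307; S(4,1) = 31.4035; S(4,2) = 27.0700; S(4,3) = 23.3345; S(4,4) = 20.1145
Terminal payoffs V(N, i) = max(K - S_T, 0):
  V(4,0) = 0.000000; V(4,1) = 0.000000; V(4,2) = 0.000000; V(4,3) = 2.505483; V(4,4) = 5.725494
Backward induction: V(k, i) = exp(-r*dt) * [p * V(k+1, i) + (1-p) * V(k+1, i+1)].
  V(3,0) = exp(-r*dt) * [p*0.000000 + (1-p)*0.000000] = 0.000000
  V(3,1) = exp(-r*dt) * [p*0.000000 + (1-p)*0.000000] = 0.000000
  V(3,2) = exp(-r*dt) * [p*0.000000 + (1-p)*2.505483] = 1.238051
  V(3,3) = exp(-r*dt) * [p*2.505483 + (1-p)*5.725494] = 4.088166
  V(2,0) = exp(-r*dt) * [p*0.000000 + (1-p)*0.000000] = 0.000000
  V(2,1) = exp(-r*dt) * [p*0.000000 + (1-p)*1.238051] = 0.611766
  V(2,2) = exp(-r*dt) * [p*1.238051 + (1-p)*4.088166] = 2.642226
  V(1,0) = exp(-r*dt) * [p*0.000000 + (1-p)*0.611766] = 0.302296
  V(1,1) = exp(-r*dt) * [p*0.611766 + (1-p)*2.642226] = 1.613029
  V(0,0) = exp(-r*dt) * [p*0.302296 + (1-p)*1.613029] = 0.948959

Answer: Price = V(0,0) = 0.9490


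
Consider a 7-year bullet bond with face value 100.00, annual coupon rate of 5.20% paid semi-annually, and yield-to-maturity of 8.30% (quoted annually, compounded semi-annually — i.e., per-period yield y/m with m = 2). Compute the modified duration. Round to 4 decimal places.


Coupon per period c = face * coupon_rate / m = 2.600000
Periods per year m = 2; per-period yield y/m = 0.041500
Number of cashflows N = 14
Cashflows (t years, CF_t, discount factor 1/(1+y/m)^(m*t), PV):
  t = 0.5000: CF_t = 2.600000, DF = 0.960154, PV = 2.496399
  t = 1.0000: CF_t = 2.600000, DF = 0.921895, PV = 2.396927
  t = 1.5000: CF_t = 2.600000, DF = 0.885161, PV = 2.301418
  t = 2.0000: CF_t = 2.600000, DF = 0.849890, PV = 2.209715
  t = 2.5000: CF_t = 2.600000, DF = 0.816025, PV = 2.121666
  t = 3.0000: CF_t = 2.600000, DF = 0.783510, PV = 2.037125
  t = 3.5000: CF_t = 2.600000, DF = 0.752290, PV = 1.955953
  t = 4.0000: CF_t = 2.600000, DF = 0.722314, PV = 1.878015
  t = 4.5000: CF_t = 2.600000, DF = 0.693532, PV = 1.803183
  t = 5.0000: CF_t = 2.600000, DF = 0.665897, PV = 1.731333
  t = 5.5000: CF_t = 2.600000, DF = 0.639364, PV = 1.662346
  t = 6.0000: CF_t = 2.600000, DF = 0.613887, PV = 1.596107
  t = 6.5000: CF_t = 2.600000, DF = 0.589426, PV = 1.532508
  t = 7.0000: CF_t = 102.600000, DF = 0.565940, PV = 58.065413
Price P = sum_t PV_t = 83.788109
First compute Macaulay numerator sum_t t * PV_t:
  t * PV_t at t = 0.5000: 1.248200
  t * PV_t at t = 1.0000: 2.396927
  t * PV_t at t = 1.5000: 3.452127
  t * PV_t at t = 2.0000: 4.419430
  t * PV_t at t = 2.5000: 5.304165
  t * PV_t at t = 3.0000: 6.111375
  t * PV_t at t = 3.5000: 6.845836
  t * PV_t at t = 4.0000: 7.512062
  t * PV_t at t = 4.5000: 8.114325
  t * PV_t at t = 5.0000: 8.656665
  t * PV_t at t = 5.5000: 9.142901
  t * PV_t at t = 6.0000: 9.576643
  t * PV_t at t = 6.5000: 9.961303
  t * PV_t at t = 7.0000: 406.457892
Macaulay duration D = 489.199850 / 83.788109 = 5.838535
Modified duration = D / (1 + y/m) = 5.838535 / (1 + 0.041500) = 5.605891

Answer: Modified duration = 5.6059


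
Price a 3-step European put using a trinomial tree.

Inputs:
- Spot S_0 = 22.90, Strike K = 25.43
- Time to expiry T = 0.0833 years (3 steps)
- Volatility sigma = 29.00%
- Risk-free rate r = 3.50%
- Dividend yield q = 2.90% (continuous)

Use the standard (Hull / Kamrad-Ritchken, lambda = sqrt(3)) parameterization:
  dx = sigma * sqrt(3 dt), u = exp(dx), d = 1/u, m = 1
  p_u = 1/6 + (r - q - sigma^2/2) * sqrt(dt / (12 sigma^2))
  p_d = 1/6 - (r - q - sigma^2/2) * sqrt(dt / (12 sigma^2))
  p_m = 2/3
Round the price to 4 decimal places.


dt = T/N = 0.027767; dx = sigma*sqrt(3*dt) = 0.083699
u = exp(dx) = 1.087302; d = 1/u = 0.919708
p_u = 0.160687, p_m = 0.666667, p_d = 0.172646
Discount per step: exp(-r*dt) = 0.999029
Stock lattice S(k, j) with j the centered position index:
  k=0: S(0,+0) = 22.9000
  k=1: S(1,-1) = 21.0613; S(1,+0) = 22.9000; S(1,+1) = 24.8992
  k=2: S(2,-2) = 19.3703; S(2,-1) = 21.0613; S(2,+0) = 22.9000; S(2,+1) = 24.8992; S(2,+2) = 27.0729
  k=3: S(3,-3) = 17.8150; S(3,-2) = 19.3703; S(3,-1) = 21.0613; S(3,+0) = 22.9000; S(3,+1) = 24.8992; S(3,+2) = 27.0729; S(3,+3) = 29.4365
Terminal payoffs V(N, j) = max(K - S_T, 0):
  V(3,-3) = 7.615018; V(3,-2) = 6.059742; V(3,-1) = 4.368687; V(3,+0) = 2.530000; V(3,+1) = 0.530793; V(3,+2) = 0.000000; V(3,+3) = 0.000000
Backward induction: V(k, j) = exp(-r*dt) * [p_u * V(k+1, j+1) + p_m * V(k+1, j) + p_d * V(k+1, j-1)]
  V(2,-2) = exp(-r*dt) * [p_u*4.368687 + p_m*6.059742 + p_d*7.615018] = 6.050641
  V(2,-1) = exp(-r*dt) * [p_u*2.530000 + p_m*4.368687 + p_d*6.059742] = 4.360948
  V(2,+0) = exp(-r*dt) * [p_u*0.530793 + p_m*2.530000 + p_d*4.368687] = 2.523742
  V(2,+1) = exp(-r*dt) * [p_u*0.000000 + p_m*0.530793 + p_d*2.530000] = 0.789889
  V(2,+2) = exp(-r*dt) * [p_u*0.000000 + p_m*0.000000 + p_d*0.530793] = 0.091550
  V(1,-1) = exp(-r*dt) * [p_u*2.523742 + p_m*4.360948 + p_d*6.050641] = 4.353220
  V(1,+0) = exp(-r*dt) * [p_u*0.789889 + p_m*2.523742 + p_d*4.360948] = 2.559833
  V(1,+1) = exp(-r*dt) * [p_u*0.091550 + p_m*0.789889 + p_d*2.523742] = 0.976070
  V(0,+0) = exp(-r*dt) * [p_u*0.976070 + p_m*2.559833 + p_d*4.353220] = 2.612424

Answer: Price = V(0,0) = 2.6124


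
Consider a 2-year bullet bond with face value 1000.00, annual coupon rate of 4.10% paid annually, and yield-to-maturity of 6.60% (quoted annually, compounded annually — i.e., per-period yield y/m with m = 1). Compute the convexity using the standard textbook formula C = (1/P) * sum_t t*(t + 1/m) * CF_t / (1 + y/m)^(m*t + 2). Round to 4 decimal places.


Answer: Convexity = 5.1382

Derivation:
Coupon per period c = face * coupon_rate / m = 41.000000
Periods per year m = 1; per-period yield y/m = 0.066000
Number of cashflows N = 2
Cashflows (t years, CF_t, discount factor 1/(1+y/m)^(m*t), PV):
  t = 1.0000: CF_t = 41.000000, DF = 0.938086, PV = 38.461538
  t = 2.0000: CF_t = 1041.000000, DF = 0.880006, PV = 916.086156
Price P = sum_t PV_t = 954.547695
Convexity numerator sum_t t*(t + 1/m) * CF_t / (1+y/m)^(m*t + 2):
  t = 1.0000: term = 67.692763
  t = 2.0000: term = 4836.967409
Convexity = (1/P) * sum = 4904.660171 / 954.547695 = 5.138203


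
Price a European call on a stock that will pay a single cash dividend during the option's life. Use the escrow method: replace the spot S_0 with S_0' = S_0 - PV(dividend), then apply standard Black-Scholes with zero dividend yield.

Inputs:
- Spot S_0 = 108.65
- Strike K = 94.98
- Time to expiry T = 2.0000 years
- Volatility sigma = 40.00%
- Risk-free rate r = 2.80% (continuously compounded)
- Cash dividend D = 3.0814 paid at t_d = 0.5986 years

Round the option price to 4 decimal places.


PV(D) = D * exp(-r * t_d) = 3.0814 * 0.98337888 = 3.03018368
S_0' = S_0 - PV(D) = 108.6500 - 3.03018368 = 105.61981632
d1 = (ln(S_0'/K) + (r + sigma^2/2)*T) / (sigma*sqrt(T)) = 0.56953856
d2 = d1 - sigma*sqrt(T) = 0.00385314
exp(-rT) = 0.94553914
N(d1) = 0.71550465; N(d2) = 0.50153718
C = S_0' * N(d1) - K * exp(-rT) * N(d2) = 105.61981632 * 0.71550465 - 94.9800 * 0.94553914 * 0.50153718 = 30.5298

Answer: Price = 30.5298


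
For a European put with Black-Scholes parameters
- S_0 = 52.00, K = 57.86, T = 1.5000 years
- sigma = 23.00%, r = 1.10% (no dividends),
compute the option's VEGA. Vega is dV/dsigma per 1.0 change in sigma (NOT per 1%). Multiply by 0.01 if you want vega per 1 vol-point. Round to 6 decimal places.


Answer: Vega = 25.000594

Derivation:
d1 = -0.1796561601; d2 = -0.4613474805
phi(d1) = 0.3925557549; exp(-qT) = 1.0000000000; exp(-rT) = 0.9836353794
Vega = S * exp(-qT) * phi(d1) * sqrt(T) = 52.0000 * 1.0000000000 * 0.3925557549 * 1.2247448714 = 25.000594


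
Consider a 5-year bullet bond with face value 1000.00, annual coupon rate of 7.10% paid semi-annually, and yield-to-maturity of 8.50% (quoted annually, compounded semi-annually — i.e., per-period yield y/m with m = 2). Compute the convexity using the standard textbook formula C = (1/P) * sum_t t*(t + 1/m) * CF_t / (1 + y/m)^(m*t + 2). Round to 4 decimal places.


Answer: Convexity = 20.4478

Derivation:
Coupon per period c = face * coupon_rate / m = 35.500000
Periods per year m = 2; per-period yield y/m = 0.042500
Number of cashflows N = 10
Cashflows (t years, CF_t, discount factor 1/(1+y/m)^(m*t), PV):
  t = 0.5000: CF_t = 35.500000, DF = 0.959233, PV = 34.052758
  t = 1.0000: CF_t = 35.500000, DF = 0.920127, PV = 32.664516
  t = 1.5000: CF_t = 35.500000, DF = 0.882616, PV = 31.332869
  t = 2.0000: CF_t = 35.500000, DF = 0.846634, PV = 30.055510
  t = 2.5000: CF_t = 35.500000, DF = 0.812119, PV = 28.830225
  t = 3.0000: CF_t = 35.500000, DF = 0.779011, PV = 27.654892
  t = 3.5000: CF_t = 35.500000, DF = 0.747253, PV = 26.527475
  t = 4.0000: CF_t = 35.500000, DF = 0.716789, PV = 25.446019
  t = 4.5000: CF_t = 35.500000, DF = 0.687568, PV = 24.408651
  t = 5.0000: CF_t = 1035.500000, DF = 0.659537, PV = 682.950877
Price P = sum_t PV_t = 943.923791
Convexity numerator sum_t t*(t + 1/m) * CF_t / (1+y/m)^(m*t + 2):
  t = 0.5000: term = 15.666434
  t = 1.0000: term = 45.083265
  t = 1.5000: term = 86.490676
  t = 2.0000: term = 138.274461
  t = 2.5000: term = 198.956060
  t = 3.0000: term = 267.183198
  t = 3.5000: term = 341.721116
  t = 4.0000: term = 421.444336
  t = 4.5000: term = 505.328940
  t = 5.0000: term = 17281.046281
Convexity = (1/P) * sum = 19301.194767 / 943.923791 = 20.447832


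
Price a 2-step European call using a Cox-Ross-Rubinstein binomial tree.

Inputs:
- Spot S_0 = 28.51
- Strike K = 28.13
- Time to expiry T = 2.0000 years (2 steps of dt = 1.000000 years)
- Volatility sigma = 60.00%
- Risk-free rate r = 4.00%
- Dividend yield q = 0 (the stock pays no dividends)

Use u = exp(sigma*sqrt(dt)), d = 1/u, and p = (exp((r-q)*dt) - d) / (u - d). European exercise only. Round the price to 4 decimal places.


Answer: Price = V(0,0) = 9.3352

Derivation:
dt = T/N = 1.000000
u = exp(sigma*sqrt(dt)) = 1.822119; d = 1/u = 0.548812
p = (exp((r-q)*dt) - d) / (u - d) = 0.386395
Discount per step: exp(-r*dt) = 0.960789
Stock lattice S(k, i) with i counting down-moves:
  k=0: S(0,0) = 28.5100
  k=1: S(1,0) = 51.9486; S(1,1) = 15.6466
  k=2: S(2,0) = 94.6565; S(2,1) = 28.5100; S(2,2) = 8.5870
Terminal payoffs V(N, i) = max(S_T - K, 0):
  V(2,0) = 66.526533; V(2,1) = 0.380000; V(2,2) = 0.000000
Backward induction: V(k, i) = exp(-r*dt) * [p * V(k+1, i) + (1-p) * V(k+1, i+1)].
  V(1,0) = exp(-r*dt) * [p*66.526533 + (1-p)*0.380000] = 24.921600
  V(1,1) = exp(-r*dt) * [p*0.380000 + (1-p)*0.000000] = 0.141073
  V(0,0) = exp(-r*dt) * [p*24.921600 + (1-p)*0.141073] = 9.335162


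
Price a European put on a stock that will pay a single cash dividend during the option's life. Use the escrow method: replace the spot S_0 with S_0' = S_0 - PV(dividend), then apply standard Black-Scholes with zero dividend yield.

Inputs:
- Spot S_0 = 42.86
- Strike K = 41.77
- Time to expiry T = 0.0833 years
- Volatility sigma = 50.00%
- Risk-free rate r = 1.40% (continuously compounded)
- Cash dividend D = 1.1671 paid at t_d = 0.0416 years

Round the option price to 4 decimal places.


PV(D) = D * exp(-r * t_d) = 1.1671 * 0.99941777 = 1.16642048
S_0' = S_0 - PV(D) = 42.8600 - 1.16642048 = 41.69357952
d1 = (ln(S_0'/K) + (r + sigma^2/2)*T) / (sigma*sqrt(T)) = 0.06754596
d2 = d1 - sigma*sqrt(T) = -0.07676273
exp(-rT) = 0.99883448
N(-d1) = 0.47307354; N(-d2) = 0.53059385
P = K * exp(-rT) * N(-d2) - S_0' * N(-d1) = 41.7700 * 0.99883448 * 0.53059385 - 41.69357952 * 0.47307354 = 2.4129

Answer: Price = 2.4129


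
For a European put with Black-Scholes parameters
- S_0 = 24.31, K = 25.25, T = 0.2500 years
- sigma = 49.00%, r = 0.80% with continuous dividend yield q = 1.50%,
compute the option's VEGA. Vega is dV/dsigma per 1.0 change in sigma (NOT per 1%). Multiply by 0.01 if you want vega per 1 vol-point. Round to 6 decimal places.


d1 = -0.0394933363; d2 = -0.2844933363
phi(d1) = 0.3986312818; exp(-qT) = 0.9962570225; exp(-rT) = 0.9980019987
Vega = S * exp(-qT) * phi(d1) * sqrt(T) = 24.3100 * 0.9962570225 * 0.3986312818 * 0.5000000000 = 4.827227

Answer: Vega = 4.827227


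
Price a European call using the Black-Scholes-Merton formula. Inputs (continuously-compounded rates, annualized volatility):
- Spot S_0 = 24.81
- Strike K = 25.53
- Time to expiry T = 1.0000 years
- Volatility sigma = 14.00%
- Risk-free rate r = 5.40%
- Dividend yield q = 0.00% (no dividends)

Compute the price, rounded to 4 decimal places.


d1 = (ln(S/K) + (r - q + 0.5*sigma^2) * T) / (sigma * sqrt(T)) = 0.25137547
d2 = d1 - sigma * sqrt(T) = 0.11137547
exp(-rT) = 0.94743211; exp(-qT) = 1.00000000
C = S_0 * exp(-qT) * N(d1) - K * exp(-rT) * N(d2)
N(d1) = 0.59923809; N(d2) = 0.54434070
C = 24.8100 * 1.00000000 * 0.59923809 - 25.5300 * 0.94743211 * 0.54434070 = 1.7006

Answer: Price = 1.7006


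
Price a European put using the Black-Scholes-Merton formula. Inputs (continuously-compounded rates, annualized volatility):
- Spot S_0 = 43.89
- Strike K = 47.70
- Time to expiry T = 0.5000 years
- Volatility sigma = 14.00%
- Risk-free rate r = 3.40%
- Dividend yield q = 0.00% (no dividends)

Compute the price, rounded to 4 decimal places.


Answer: Price = 3.6814

Derivation:
d1 = (ln(S/K) + (r - q + 0.5*sigma^2) * T) / (sigma * sqrt(T)) = -0.61967701
d2 = d1 - sigma * sqrt(T) = -0.71867196
exp(-rT) = 0.98314368; exp(-qT) = 1.00000000
P = K * exp(-rT) * N(-d2) - S_0 * exp(-qT) * N(-d1)
N(-d1) = 0.73226477; N(-d2) = 0.76382847
P = 47.7000 * 0.98314368 * 0.76382847 - 43.8900 * 1.00000000 * 0.73226477 = 3.6814


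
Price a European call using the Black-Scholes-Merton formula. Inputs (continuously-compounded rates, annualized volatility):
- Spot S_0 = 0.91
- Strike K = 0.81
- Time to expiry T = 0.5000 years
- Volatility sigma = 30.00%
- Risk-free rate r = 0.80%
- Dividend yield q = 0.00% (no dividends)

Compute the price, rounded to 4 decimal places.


Answer: Price = 0.1354

Derivation:
d1 = (ln(S/K) + (r - q + 0.5*sigma^2) * T) / (sigma * sqrt(T)) = 0.67368586
d2 = d1 - sigma * sqrt(T) = 0.46155382
exp(-rT) = 0.99600799; exp(-qT) = 1.00000000
C = S_0 * exp(-qT) * N(d1) - K * exp(-rT) * N(d2)
N(d1) = 0.74974447; N(d2) = 0.67779934
C = 0.9100 * 1.00000000 * 0.74974447 - 0.8100 * 0.99600799 * 0.67779934 = 0.1354


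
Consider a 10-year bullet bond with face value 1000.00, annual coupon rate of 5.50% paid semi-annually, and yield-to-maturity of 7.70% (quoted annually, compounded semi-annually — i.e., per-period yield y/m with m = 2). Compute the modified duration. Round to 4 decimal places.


Coupon per period c = face * coupon_rate / m = 27.500000
Periods per year m = 2; per-period yield y/m = 0.038500
Number of cashflows N = 20
Cashflows (t years, CF_t, discount factor 1/(1+y/m)^(m*t), PV):
  t = 0.5000: CF_t = 27.500000, DF = 0.962927, PV = 26.480501
  t = 1.0000: CF_t = 27.500000, DF = 0.927229, PV = 25.498797
  t = 1.5000: CF_t = 27.500000, DF = 0.892854, PV = 24.553488
  t = 2.0000: CF_t = 27.500000, DF = 0.859754, PV = 23.643224
  t = 2.5000: CF_t = 27.500000, DF = 0.827880, PV = 22.766705
  t = 3.0000: CF_t = 27.500000, DF = 0.797188, PV = 21.922682
  t = 3.5000: CF_t = 27.500000, DF = 0.767635, PV = 21.109949
  t = 4.0000: CF_t = 27.500000, DF = 0.739176, PV = 20.327346
  t = 4.5000: CF_t = 27.500000, DF = 0.711773, PV = 19.573757
  t = 5.0000: CF_t = 27.500000, DF = 0.685386, PV = 18.848105
  t = 5.5000: CF_t = 27.500000, DF = 0.659977, PV = 18.149355
  t = 6.0000: CF_t = 27.500000, DF = 0.635509, PV = 17.476509
  t = 6.5000: CF_t = 27.500000, DF = 0.611949, PV = 16.828608
  t = 7.0000: CF_t = 27.500000, DF = 0.589263, PV = 16.204726
  t = 7.5000: CF_t = 27.500000, DF = 0.567417, PV = 15.603973
  t = 8.0000: CF_t = 27.500000, DF = 0.546381, PV = 15.025491
  t = 8.5000: CF_t = 27.500000, DF = 0.526126, PV = 14.468456
  t = 9.0000: CF_t = 27.500000, DF = 0.506621, PV = 13.932071
  t = 9.5000: CF_t = 27.500000, DF = 0.487839, PV = 13.415571
  t = 10.0000: CF_t = 1027.500000, DF = 0.469753, PV = 482.671675
Price P = sum_t PV_t = 848.500987
First compute Macaulay numerator sum_t t * PV_t:
  t * PV_t at t = 0.5000: 13.240250
  t * PV_t at t = 1.0000: 25.498797
  t * PV_t at t = 1.5000: 36.830232
  t * PV_t at t = 2.0000: 47.286447
  t * PV_t at t = 2.5000: 56.916764
  t * PV_t at t = 3.0000: 65.768047
  t * PV_t at t = 3.5000: 73.884822
  t * PV_t at t = 4.0000: 81.309385
  t * PV_t at t = 4.5000: 88.081905
  t * PV_t at t = 5.0000: 94.240523
  t * PV_t at t = 5.5000: 99.821450
  t * PV_t at t = 6.0000: 104.859054
  t * PV_t at t = 6.5000: 109.385949
  t * PV_t at t = 7.0000: 113.433079
  t * PV_t at t = 7.5000: 117.029795
  t * PV_t at t = 8.0000: 120.203930
  t * PV_t at t = 8.5000: 122.981873
  t * PV_t at t = 9.0000: 125.388639
  t * PV_t at t = 9.5000: 127.447929
  t * PV_t at t = 10.0000: 4826.716746
Macaulay duration D = 6450.325616 / 848.500987 = 7.602025
Modified duration = D / (1 + y/m) = 7.602025 / (1 + 0.038500) = 7.320197

Answer: Modified duration = 7.3202


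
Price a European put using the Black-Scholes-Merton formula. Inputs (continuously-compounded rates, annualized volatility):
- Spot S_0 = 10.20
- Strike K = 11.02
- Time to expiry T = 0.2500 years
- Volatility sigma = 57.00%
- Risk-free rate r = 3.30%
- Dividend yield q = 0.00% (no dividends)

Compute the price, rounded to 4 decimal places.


d1 = (ln(S/K) + (r - q + 0.5*sigma^2) * T) / (sigma * sqrt(T)) = -0.09986521
d2 = d1 - sigma * sqrt(T) = -0.38486521
exp(-rT) = 0.99178394; exp(-qT) = 1.00000000
P = K * exp(-rT) * N(-d2) - S_0 * exp(-qT) * N(-d1)
N(-d1) = 0.53977433; N(-d2) = 0.64983136
P = 11.0200 * 0.99178394 * 0.64983136 - 10.2000 * 1.00000000 * 0.53977433 = 1.5966

Answer: Price = 1.5966


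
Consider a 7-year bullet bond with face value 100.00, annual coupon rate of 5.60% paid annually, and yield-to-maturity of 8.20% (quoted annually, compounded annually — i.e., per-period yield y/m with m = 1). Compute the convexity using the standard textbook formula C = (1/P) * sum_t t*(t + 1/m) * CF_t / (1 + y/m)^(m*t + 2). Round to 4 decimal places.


Coupon per period c = face * coupon_rate / m = 5.600000
Periods per year m = 1; per-period yield y/m = 0.082000
Number of cashflows N = 7
Cashflows (t years, CF_t, discount factor 1/(1+y/m)^(m*t), PV):
  t = 1.0000: CF_t = 5.600000, DF = 0.924214, PV = 5.175601
  t = 2.0000: CF_t = 5.600000, DF = 0.854172, PV = 4.783365
  t = 3.0000: CF_t = 5.600000, DF = 0.789438, PV = 4.420855
  t = 4.0000: CF_t = 5.600000, DF = 0.729610, PV = 4.085818
  t = 5.0000: CF_t = 5.600000, DF = 0.674316, PV = 3.776172
  t = 6.0000: CF_t = 5.600000, DF = 0.623213, PV = 3.489992
  t = 7.0000: CF_t = 105.600000, DF = 0.575982, PV = 60.823736
Price P = sum_t PV_t = 86.555538
Convexity numerator sum_t t*(t + 1/m) * CF_t / (1+y/m)^(m*t + 2):
  t = 1.0000: term = 8.841709
  t = 2.0000: term = 24.514906
  t = 3.0000: term = 45.314059
  t = 4.0000: term = 69.799845
  t = 5.0000: term = 96.765035
  t = 6.0000: term = 125.204296
  t = 7.0000: term = 2909.421195
Convexity = (1/P) * sum = 3279.861045 / 86.555538 = 37.893139

Answer: Convexity = 37.8931


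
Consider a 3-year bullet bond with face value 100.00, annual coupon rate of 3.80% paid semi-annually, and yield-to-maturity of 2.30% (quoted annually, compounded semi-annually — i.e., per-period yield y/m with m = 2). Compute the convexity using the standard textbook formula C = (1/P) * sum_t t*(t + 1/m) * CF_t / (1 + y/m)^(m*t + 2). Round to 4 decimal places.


Coupon per period c = face * coupon_rate / m = 1.900000
Periods per year m = 2; per-period yield y/m = 0.011500
Number of cashflows N = 6
Cashflows (t years, CF_t, discount factor 1/(1+y/m)^(m*t), PV):
  t = 0.5000: CF_t = 1.900000, DF = 0.988631, PV = 1.878398
  t = 1.0000: CF_t = 1.900000, DF = 0.977391, PV = 1.857042
  t = 1.5000: CF_t = 1.900000, DF = 0.966279, PV = 1.835929
  t = 2.0000: CF_t = 1.900000, DF = 0.955293, PV = 1.815056
  t = 2.5000: CF_t = 1.900000, DF = 0.944432, PV = 1.794420
  t = 3.0000: CF_t = 101.900000, DF = 0.933694, PV = 95.143443
Price P = sum_t PV_t = 104.324289
Convexity numerator sum_t t*(t + 1/m) * CF_t / (1+y/m)^(m*t + 2):
  t = 0.5000: term = 0.917965
  t = 1.0000: term = 2.722584
  t = 1.5000: term = 5.383261
  t = 2.0000: term = 8.870095
  t = 2.5000: term = 13.153873
  t = 3.0000: term = 976.419370
Convexity = (1/P) * sum = 1007.467148 / 104.324289 = 9.657072

Answer: Convexity = 9.6571


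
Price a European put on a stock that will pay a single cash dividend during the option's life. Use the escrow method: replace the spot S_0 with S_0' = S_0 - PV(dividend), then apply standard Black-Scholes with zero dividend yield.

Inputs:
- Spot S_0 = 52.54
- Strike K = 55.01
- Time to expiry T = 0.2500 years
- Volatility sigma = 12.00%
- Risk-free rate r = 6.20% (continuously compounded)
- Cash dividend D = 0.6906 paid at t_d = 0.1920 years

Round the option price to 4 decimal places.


PV(D) = D * exp(-r * t_d) = 0.6906 * 0.98816657 = 0.68242783
S_0' = S_0 - PV(D) = 52.5400 - 0.68242783 = 51.85757217
d1 = (ln(S_0'/K) + (r + sigma^2/2)*T) / (sigma*sqrt(T)) = -0.69523372
d2 = d1 - sigma*sqrt(T) = -0.75523372
exp(-rT) = 0.98461951
N(-d1) = 0.75654558; N(-d2) = 0.77494562
P = K * exp(-rT) * N(-d2) - S_0' * N(-d1) = 55.0100 * 0.98461951 * 0.77494562 - 51.85757217 * 0.75654558 = 2.7415

Answer: Price = 2.7415


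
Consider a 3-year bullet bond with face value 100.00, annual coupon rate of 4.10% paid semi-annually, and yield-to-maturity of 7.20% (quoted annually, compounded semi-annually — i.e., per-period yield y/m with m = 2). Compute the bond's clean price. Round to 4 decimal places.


Answer: Price = 91.7678

Derivation:
Coupon per period c = face * coupon_rate / m = 2.050000
Periods per year m = 2; per-period yield y/m = 0.036000
Number of cashflows N = 6
Cashflows (t years, CF_t, discount factor 1/(1+y/m)^(m*t), PV):
  t = 0.5000: CF_t = 2.050000, DF = 0.965251, PV = 1.978764
  t = 1.0000: CF_t = 2.050000, DF = 0.931709, PV = 1.910004
  t = 1.5000: CF_t = 2.050000, DF = 0.899333, PV = 1.843634
  t = 2.0000: CF_t = 2.050000, DF = 0.868082, PV = 1.779569
  t = 2.5000: CF_t = 2.050000, DF = 0.837917, PV = 1.717731
  t = 3.0000: CF_t = 102.050000, DF = 0.808801, PV = 82.538102
Price P = sum_t PV_t = 91.767804


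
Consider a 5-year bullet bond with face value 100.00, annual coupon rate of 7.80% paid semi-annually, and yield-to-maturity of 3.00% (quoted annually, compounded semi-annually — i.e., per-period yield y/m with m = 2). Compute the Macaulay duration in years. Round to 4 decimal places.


Answer: Macaulay duration = 4.3193 years

Derivation:
Coupon per period c = face * coupon_rate / m = 3.900000
Periods per year m = 2; per-period yield y/m = 0.015000
Number of cashflows N = 10
Cashflows (t years, CF_t, discount factor 1/(1+y/m)^(m*t), PV):
  t = 0.5000: CF_t = 3.900000, DF = 0.985222, PV = 3.842365
  t = 1.0000: CF_t = 3.900000, DF = 0.970662, PV = 3.785581
  t = 1.5000: CF_t = 3.900000, DF = 0.956317, PV = 3.729636
  t = 2.0000: CF_t = 3.900000, DF = 0.942184, PV = 3.674518
  t = 2.5000: CF_t = 3.900000, DF = 0.928260, PV = 3.620215
  t = 3.0000: CF_t = 3.900000, DF = 0.914542, PV = 3.566715
  t = 3.5000: CF_t = 3.900000, DF = 0.901027, PV = 3.514004
  t = 4.0000: CF_t = 3.900000, DF = 0.887711, PV = 3.462073
  t = 4.5000: CF_t = 3.900000, DF = 0.874592, PV = 3.410910
  t = 5.0000: CF_t = 103.900000, DF = 0.861667, PV = 89.527225
Price P = sum_t PV_t = 122.133243
Macaulay numerator sum_t t * PV_t:
  t * PV_t at t = 0.5000: 1.921182
  t * PV_t at t = 1.0000: 3.785581
  t * PV_t at t = 1.5000: 5.594454
  t * PV_t at t = 2.0000: 7.349037
  t * PV_t at t = 2.5000: 9.050538
  t * PV_t at t = 3.0000: 10.700144
  t * PV_t at t = 3.5000: 12.299016
  t * PV_t at t = 4.0000: 13.848294
  t * PV_t at t = 4.5000: 15.349094
  t * PV_t at t = 5.0000: 447.636127
Macaulay duration D = (sum_t t * PV_t) / P = 527.533466 / 122.133243 = 4.319327


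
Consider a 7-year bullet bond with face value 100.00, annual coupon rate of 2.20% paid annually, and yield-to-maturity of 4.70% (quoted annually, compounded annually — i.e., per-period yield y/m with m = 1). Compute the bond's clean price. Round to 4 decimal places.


Coupon per period c = face * coupon_rate / m = 2.200000
Periods per year m = 1; per-period yield y/m = 0.047000
Number of cashflows N = 7
Cashflows (t years, CF_t, discount factor 1/(1+y/m)^(m*t), PV):
  t = 1.0000: CF_t = 2.200000, DF = 0.955110, PV = 2.101242
  t = 2.0000: CF_t = 2.200000, DF = 0.912235, PV = 2.006917
  t = 3.0000: CF_t = 2.200000, DF = 0.871284, PV = 1.916826
  t = 4.0000: CF_t = 2.200000, DF = 0.832172, PV = 1.830779
  t = 5.0000: CF_t = 2.200000, DF = 0.794816, PV = 1.748595
  t = 6.0000: CF_t = 2.200000, DF = 0.759137, PV = 1.670100
  t = 7.0000: CF_t = 102.200000, DF = 0.725059, PV = 74.101009
Price P = sum_t PV_t = 85.375468

Answer: Price = 85.3755


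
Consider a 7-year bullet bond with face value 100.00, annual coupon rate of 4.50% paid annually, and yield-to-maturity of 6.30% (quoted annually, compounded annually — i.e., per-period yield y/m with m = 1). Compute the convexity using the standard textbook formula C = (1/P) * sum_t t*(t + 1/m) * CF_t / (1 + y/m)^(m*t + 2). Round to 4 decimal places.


Coupon per period c = face * coupon_rate / m = 4.500000
Periods per year m = 1; per-period yield y/m = 0.063000
Number of cashflows N = 7
Cashflows (t years, CF_t, discount factor 1/(1+y/m)^(m*t), PV):
  t = 1.0000: CF_t = 4.500000, DF = 0.940734, PV = 4.233302
  t = 2.0000: CF_t = 4.500000, DF = 0.884980, PV = 3.982410
  t = 3.0000: CF_t = 4.500000, DF = 0.832531, PV = 3.746388
  t = 4.0000: CF_t = 4.500000, DF = 0.783190, PV = 3.524353
  t = 5.0000: CF_t = 4.500000, DF = 0.736773, PV = 3.315478
  t = 6.0000: CF_t = 4.500000, DF = 0.693107, PV = 3.118982
  t = 7.0000: CF_t = 104.500000, DF = 0.652029, PV = 68.137068
Price P = sum_t PV_t = 90.057982
Convexity numerator sum_t t*(t + 1/m) * CF_t / (1+y/m)^(m*t + 2):
  t = 1.0000: term = 7.492775
  t = 2.0000: term = 21.146121
  t = 3.0000: term = 39.785740
  t = 4.0000: term = 62.379648
  t = 5.0000: term = 88.023963
  t = 6.0000: term = 115.929961
  t = 7.0000: term = 3376.796871
Convexity = (1/P) * sum = 3711.555079 / 90.057982 = 41.212950

Answer: Convexity = 41.2129


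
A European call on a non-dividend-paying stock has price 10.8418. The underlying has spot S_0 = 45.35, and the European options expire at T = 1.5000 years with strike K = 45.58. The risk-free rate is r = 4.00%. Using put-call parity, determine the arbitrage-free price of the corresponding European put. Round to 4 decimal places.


Put-call parity: C - P = S_0 * exp(-qT) - K * exp(-rT).
S_0 * exp(-qT) = 45.3500 * 1.00000000 = 45.35000000
K * exp(-rT) = 45.5800 * 0.94176453 = 42.92562744
P = C - S*exp(-qT) + K*exp(-rT)
P = 10.8418 - 45.35000000 + 42.92562744 = 8.4174

Answer: Put price = 8.4174


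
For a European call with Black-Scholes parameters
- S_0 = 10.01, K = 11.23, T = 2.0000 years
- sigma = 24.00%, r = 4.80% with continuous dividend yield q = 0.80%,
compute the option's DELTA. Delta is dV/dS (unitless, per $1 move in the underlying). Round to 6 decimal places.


Answer: Delta = 0.518182

Derivation:
d1 = 0.0665735866; d2 = -0.2728376684
phi(d1) = 0.3980591947; exp(-qT) = 0.9841273201; exp(-rT) = 0.9084640161
N(d1) = 0.5265394130
Delta = exp(-qT) * N(d1) = 0.9841273201 * 0.5265394130 = 0.518182


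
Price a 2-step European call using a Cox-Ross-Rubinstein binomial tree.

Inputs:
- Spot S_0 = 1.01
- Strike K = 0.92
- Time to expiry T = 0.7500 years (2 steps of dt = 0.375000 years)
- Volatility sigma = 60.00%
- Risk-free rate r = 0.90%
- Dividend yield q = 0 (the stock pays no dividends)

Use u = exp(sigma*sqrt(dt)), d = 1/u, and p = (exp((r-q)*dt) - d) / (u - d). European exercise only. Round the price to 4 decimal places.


Answer: Price = V(0,0) = 0.2449

Derivation:
dt = T/N = 0.375000
u = exp(sigma*sqrt(dt)) = 1.444009; d = 1/u = 0.692516
p = (exp((r-q)*dt) - d) / (u - d) = 0.413662
Discount per step: exp(-r*dt) = 0.996631
Stock lattice S(k, i) with i counting down-moves:
  k=0: S(0,0) = 1.0100
  k=1: S(1,0) = 1.4584; S(1,1) = 0.6994
  k=2: S(2,0) = 2.1060; S(2,1) = 1.0100; S(2,2) = 0.4844
Terminal payoffs V(N, i) = max(S_T - K, 0):
  V(2,0) = 1.186014; V(2,1) = 0.090000; V(2,2) = 0.000000
Backward induction: V(k, i) = exp(-r*dt) * [p * V(k+1, i) + (1-p) * V(k+1, i+1)].
  V(1,0) = exp(-r*dt) * [p*1.186014 + (1-p)*0.090000] = 0.541549
  V(1,1) = exp(-r*dt) * [p*0.090000 + (1-p)*0.000000] = 0.037104
  V(0,0) = exp(-r*dt) * [p*0.541549 + (1-p)*0.037104] = 0.244946


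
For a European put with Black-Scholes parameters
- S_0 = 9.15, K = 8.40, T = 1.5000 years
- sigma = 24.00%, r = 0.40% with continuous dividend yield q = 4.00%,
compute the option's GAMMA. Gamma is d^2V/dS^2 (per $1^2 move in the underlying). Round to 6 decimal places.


d1 = 0.2542099964; d2 = -0.0397287728
phi(d1) = 0.3862579400; exp(-qT) = 0.9417645336; exp(-rT) = 0.9940179641
Gamma = exp(-qT) * phi(d1) / (S * sigma * sqrt(T)) = 0.9417645336 * 0.3862579400 / (9.1500 * 0.2400 * 1.2247448714) = 0.135251

Answer: Gamma = 0.135251


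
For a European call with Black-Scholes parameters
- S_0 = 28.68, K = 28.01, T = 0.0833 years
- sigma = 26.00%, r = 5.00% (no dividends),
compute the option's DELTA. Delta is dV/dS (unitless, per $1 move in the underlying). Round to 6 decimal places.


Answer: Delta = 0.658375

Derivation:
d1 = 0.4080324268; d2 = 0.3329919044
phi(d1) = 0.3670769559; exp(-qT) = 1.0000000000; exp(-rT) = 0.9958436616
N(d1) = 0.6583750658
Delta = exp(-qT) * N(d1) = 1.0000000000 * 0.6583750658 = 0.658375


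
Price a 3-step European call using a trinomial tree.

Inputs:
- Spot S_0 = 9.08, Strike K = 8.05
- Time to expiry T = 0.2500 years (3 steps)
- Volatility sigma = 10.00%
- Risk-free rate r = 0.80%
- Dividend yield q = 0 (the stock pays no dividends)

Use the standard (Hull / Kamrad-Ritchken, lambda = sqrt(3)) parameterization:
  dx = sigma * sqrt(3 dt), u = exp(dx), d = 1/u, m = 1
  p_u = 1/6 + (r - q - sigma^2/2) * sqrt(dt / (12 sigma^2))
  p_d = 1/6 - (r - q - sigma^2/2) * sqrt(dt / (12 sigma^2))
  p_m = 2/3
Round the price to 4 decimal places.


dt = T/N = 0.083333; dx = sigma*sqrt(3*dt) = 0.050000
u = exp(dx) = 1.051271; d = 1/u = 0.951229
p_u = 0.169167, p_m = 0.666667, p_d = 0.164167
Discount per step: exp(-r*dt) = 0.999334
Stock lattice S(k, j) with j the centered position index:
  k=0: S(0,+0) = 9.0800
  k=1: S(1,-1) = 8.6372; S(1,+0) = 9.0800; S(1,+1) = 9.5455
  k=2: S(2,-2) = 8.2159; S(2,-1) = 8.6372; S(2,+0) = 9.0800; S(2,+1) = 9.5455; S(2,+2) = 10.0350
  k=3: S(3,-3) = 7.8152; S(3,-2) = 8.2159; S(3,-1) = 8.6372; S(3,+0) = 9.0800; S(3,+1) = 9.5455; S(3,+2) = 10.0350; S(3,+3) = 10.5495
Terminal payoffs V(N, j) = max(S_T - K, 0):
  V(3,-3) = 0.000000; V(3,-2) = 0.165924; V(3,-1) = 0.587163; V(3,+0) = 1.030000; V(3,+1) = 1.495542; V(3,+2) = 1.984952; V(3,+3) = 2.499455
Backward induction: V(k, j) = exp(-r*dt) * [p_u * V(k+1, j+1) + p_m * V(k+1, j) + p_d * V(k+1, j-1)]
  V(2,-2) = exp(-r*dt) * [p_u*0.587163 + p_m*0.165924 + p_d*0.000000] = 0.209804
  V(2,-1) = exp(-r*dt) * [p_u*1.030000 + p_m*0.587163 + p_d*0.165924] = 0.592528
  V(2,+0) = exp(-r*dt) * [p_u*1.495542 + p_m*1.030000 + p_d*0.587163] = 1.035365
  V(2,+1) = exp(-r*dt) * [p_u*1.984952 + p_m*1.495542 + p_d*1.030000] = 1.500906
  V(2,+2) = exp(-r*dt) * [p_u*2.499455 + p_m*1.984952 + p_d*1.495542] = 1.990317
  V(1,-1) = exp(-r*dt) * [p_u*1.035365 + p_m*0.592528 + p_d*0.209804] = 0.604208
  V(1,+0) = exp(-r*dt) * [p_u*1.500906 + p_m*1.035365 + p_d*0.592528] = 1.040726
  V(1,+1) = exp(-r*dt) * [p_u*1.990317 + p_m*1.500906 + p_d*1.035365] = 1.506267
  V(0,+0) = exp(-r*dt) * [p_u*1.506267 + p_m*1.040726 + p_d*0.604208] = 1.047120

Answer: Price = V(0,0) = 1.0471
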